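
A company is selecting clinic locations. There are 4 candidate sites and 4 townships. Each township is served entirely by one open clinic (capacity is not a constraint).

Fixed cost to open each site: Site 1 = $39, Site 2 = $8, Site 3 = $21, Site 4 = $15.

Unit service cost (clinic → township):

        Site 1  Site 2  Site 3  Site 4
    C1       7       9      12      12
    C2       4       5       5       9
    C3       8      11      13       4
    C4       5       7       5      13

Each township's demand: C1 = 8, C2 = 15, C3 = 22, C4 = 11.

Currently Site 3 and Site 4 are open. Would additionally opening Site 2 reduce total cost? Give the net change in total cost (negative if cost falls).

Yes — net change −16 (cost falls by 16).

Current service cost with {Site 3, Site 4}: 314.
Adding Site 2: each township re-picks its cheapest; new service cost 290, saving 24.
Extra fixed cost: 8. Net change = 8 − 24 = -16.
(Totals: 350 → 334.)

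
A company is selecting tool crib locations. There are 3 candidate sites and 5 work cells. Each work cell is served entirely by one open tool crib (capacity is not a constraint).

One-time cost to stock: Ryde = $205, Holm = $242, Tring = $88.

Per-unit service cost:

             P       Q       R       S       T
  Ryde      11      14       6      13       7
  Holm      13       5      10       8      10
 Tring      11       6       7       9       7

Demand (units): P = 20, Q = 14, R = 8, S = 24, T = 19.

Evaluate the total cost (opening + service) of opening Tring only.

Each work cell is assigned to its cheapest site among the open ones.
{Tring}: P→Tring 11·20=220, Q→Tring 6·14=84, R→Tring 7·8=56, S→Tring 9·24=216, T→Tring 7·19=133. Service 709; fixed 88; total 797.

Total cost: 797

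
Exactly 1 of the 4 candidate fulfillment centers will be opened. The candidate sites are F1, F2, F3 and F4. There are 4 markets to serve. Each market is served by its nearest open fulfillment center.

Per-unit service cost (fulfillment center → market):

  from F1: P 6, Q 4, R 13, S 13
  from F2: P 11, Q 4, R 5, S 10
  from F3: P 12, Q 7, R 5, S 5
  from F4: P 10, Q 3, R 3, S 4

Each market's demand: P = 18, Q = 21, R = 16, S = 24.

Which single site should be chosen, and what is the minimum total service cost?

With exactly 1 open, each market uses its cheapest among the chosen.
{F4}: P→F4 10·18=180, Q→F4 3·21=63, R→F4 3·16=48, S→F4 4·24=96. Service cost 387.
{F3}: service cost 563
{F2}: service cost 602
Among all 4 size-1 choices, {F4} is lowest.

Choose F4 only; total service cost 387.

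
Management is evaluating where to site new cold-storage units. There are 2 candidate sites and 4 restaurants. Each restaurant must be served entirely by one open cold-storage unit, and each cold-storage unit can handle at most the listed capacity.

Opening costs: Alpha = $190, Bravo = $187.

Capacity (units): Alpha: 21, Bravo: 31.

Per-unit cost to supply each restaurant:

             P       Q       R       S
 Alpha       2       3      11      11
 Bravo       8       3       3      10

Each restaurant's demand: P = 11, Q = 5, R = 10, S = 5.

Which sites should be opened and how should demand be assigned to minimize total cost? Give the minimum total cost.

Open {Bravo}: P→Bravo 8·11=88, Q→Bravo 3·5=15, R→Bravo 3·10=30, S→Bravo 10·5=50.
Loads: Bravo carries 31/31. Service 183; fixed 187; total 370.
Next best feasible plan costs 494.

Minimum total cost: 370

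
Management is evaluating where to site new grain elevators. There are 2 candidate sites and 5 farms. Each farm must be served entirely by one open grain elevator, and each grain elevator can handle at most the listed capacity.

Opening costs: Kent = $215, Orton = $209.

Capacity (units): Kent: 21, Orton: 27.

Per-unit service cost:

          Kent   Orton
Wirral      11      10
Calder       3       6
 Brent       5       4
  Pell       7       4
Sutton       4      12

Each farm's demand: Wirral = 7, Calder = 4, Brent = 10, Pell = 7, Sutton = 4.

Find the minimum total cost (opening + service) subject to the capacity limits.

Minimum total cost: 590

Open {Kent, Orton}: Wirral→Orton 10·7=70, Calder→Kent 3·4=12, Brent→Orton 4·10=40, Pell→Orton 4·7=28, Sutton→Kent 4·4=16.
Loads: Kent carries 8/21, Orton carries 24/27. Service 166; fixed 424; total 590.
Next best feasible plan costs 597.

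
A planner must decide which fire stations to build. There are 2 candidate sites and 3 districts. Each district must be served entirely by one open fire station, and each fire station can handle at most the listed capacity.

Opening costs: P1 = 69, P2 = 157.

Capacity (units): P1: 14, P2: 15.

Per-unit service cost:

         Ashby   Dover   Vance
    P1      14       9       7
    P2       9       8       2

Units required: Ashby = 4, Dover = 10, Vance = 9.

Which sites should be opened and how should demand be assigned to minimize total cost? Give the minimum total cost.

Open {P1, P2}: Ashby→P2 9·4=36, Dover→P1 9·10=90, Vance→P2 2·9=18.
Loads: P1 carries 10/14, P2 carries 13/15. Service 144; fixed 226; total 370.
Next best feasible plan costs 390.

Minimum total cost: 370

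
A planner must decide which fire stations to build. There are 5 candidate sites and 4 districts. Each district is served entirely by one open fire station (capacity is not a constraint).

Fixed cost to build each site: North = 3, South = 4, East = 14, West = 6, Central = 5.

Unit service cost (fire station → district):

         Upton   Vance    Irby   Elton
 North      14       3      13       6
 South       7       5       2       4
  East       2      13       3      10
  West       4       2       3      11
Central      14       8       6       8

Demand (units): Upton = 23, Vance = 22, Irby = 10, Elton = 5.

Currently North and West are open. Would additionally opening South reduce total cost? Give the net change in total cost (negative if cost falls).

Current service cost with {North, West}: 196.
Adding South: each district re-picks its cheapest; new service cost 176, saving 20.
Extra fixed cost: 4. Net change = 4 − 20 = -16.
(Totals: 205 → 189.)

Yes — net change −16 (cost falls by 16).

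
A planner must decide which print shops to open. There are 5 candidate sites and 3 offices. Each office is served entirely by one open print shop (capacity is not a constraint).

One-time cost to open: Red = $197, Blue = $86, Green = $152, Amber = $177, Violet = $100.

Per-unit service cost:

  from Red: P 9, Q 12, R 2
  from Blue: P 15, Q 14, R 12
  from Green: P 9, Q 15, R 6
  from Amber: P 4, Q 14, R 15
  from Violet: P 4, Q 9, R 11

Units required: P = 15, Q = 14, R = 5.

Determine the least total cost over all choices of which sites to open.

For any fixed open set, each office goes to its cheapest open site; total = fixed + service.
{Violet}: P→Violet 4·15=60, Q→Violet 9·14=126, R→Violet 11·5=55. Service 241; fixed 100; total 341.
{Blue, Violet}: P→Violet 4·15=60, Q→Violet 9·14=126, R→Violet 11·5=55. Service 241; fixed 186; total 427.
{Green, Violet}: service 216 + fixed 252 = 468
{Red, Blue, Green, Amber, Violet}: service 196 + fixed 712 = 908
No other subset beats 341.

Minimum total cost: 341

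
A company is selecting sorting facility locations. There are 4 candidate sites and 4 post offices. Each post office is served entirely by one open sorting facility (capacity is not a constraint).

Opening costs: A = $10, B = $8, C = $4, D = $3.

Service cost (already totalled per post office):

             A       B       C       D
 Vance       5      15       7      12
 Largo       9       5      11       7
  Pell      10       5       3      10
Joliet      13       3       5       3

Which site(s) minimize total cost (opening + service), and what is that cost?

Open C and D; minimum total cost 27.

For any fixed open set, each post office goes to its cheapest open site; total = fixed + service.
{C, D}: Vance→C 7, Largo→D 7, Pell→C 3, Joliet→D 3. Service 20; fixed 7; total 27.
{B, C}: service 18 + fixed 12 = 30
{C}: Vance→C 7, Largo→C 11, Pell→C 3, Joliet→C 5. Service 26; fixed 4; total 30.
{A, B, C, D}: Vance→A 5, Largo→B 5, Pell→C 3, Joliet→B 3. Service 16; fixed 25; total 41.
No other subset beats 27.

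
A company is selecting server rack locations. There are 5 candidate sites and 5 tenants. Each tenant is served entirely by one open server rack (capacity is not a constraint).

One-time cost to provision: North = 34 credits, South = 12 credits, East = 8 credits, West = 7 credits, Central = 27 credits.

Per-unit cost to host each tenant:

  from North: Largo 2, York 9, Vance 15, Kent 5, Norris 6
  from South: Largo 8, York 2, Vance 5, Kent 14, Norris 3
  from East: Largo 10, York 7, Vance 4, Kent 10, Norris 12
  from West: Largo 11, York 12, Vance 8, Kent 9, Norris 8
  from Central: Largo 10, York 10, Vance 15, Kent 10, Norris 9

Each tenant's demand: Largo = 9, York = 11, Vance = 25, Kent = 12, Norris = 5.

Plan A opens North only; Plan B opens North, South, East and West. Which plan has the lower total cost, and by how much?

Plan B is cheaper by 340.

Plan A: {North}: Largo→North 2·9=18, York→North 9·11=99, Vance→North 15·25=375, Kent→North 5·12=60, Norris→North 6·5=30. Service 582; fixed 34; total 616.
Plan B: {North, South, East, West}: Largo→North 2·9=18, York→South 2·11=22, Vance→East 4·25=100, Kent→North 5·12=60, Norris→South 3·5=15. Service 215; fixed 61; total 276.
Difference: |616 − 276| = 340.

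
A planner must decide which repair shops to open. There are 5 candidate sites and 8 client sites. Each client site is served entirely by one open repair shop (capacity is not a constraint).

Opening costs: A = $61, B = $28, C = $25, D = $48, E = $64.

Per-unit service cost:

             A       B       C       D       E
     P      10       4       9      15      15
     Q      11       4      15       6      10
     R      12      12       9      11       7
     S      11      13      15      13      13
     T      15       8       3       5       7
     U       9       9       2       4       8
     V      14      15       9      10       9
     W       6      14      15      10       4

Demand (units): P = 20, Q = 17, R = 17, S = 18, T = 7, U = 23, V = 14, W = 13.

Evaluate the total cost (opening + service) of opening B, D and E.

Total cost: 946

Each client site is assigned to its cheapest site among the open ones.
{B, D, E}: P→B 4·20=80, Q→B 4·17=68, R→E 7·17=119, S→B 13·18=234, T→D 5·7=35, U→D 4·23=92, V→E 9·14=126, W→E 4·13=52. Service 806; fixed 140; total 946.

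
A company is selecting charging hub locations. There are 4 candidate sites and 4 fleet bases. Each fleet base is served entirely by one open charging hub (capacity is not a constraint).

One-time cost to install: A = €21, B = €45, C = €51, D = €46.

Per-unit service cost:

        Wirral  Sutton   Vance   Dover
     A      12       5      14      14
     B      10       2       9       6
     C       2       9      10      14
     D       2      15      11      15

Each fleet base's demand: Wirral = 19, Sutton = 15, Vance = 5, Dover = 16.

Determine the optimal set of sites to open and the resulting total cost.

For any fixed open set, each fleet base goes to its cheapest open site; total = fixed + service.
{B, D}: Wirral→D 2·19=38, Sutton→B 2·15=30, Vance→B 9·5=45, Dover→B 6·16=96. Service 209; fixed 91; total 300.
{B, C}: Wirral→C 2·19=38, Sutton→B 2·15=30, Vance→B 9·5=45, Dover→B 6·16=96. Service 209; fixed 96; total 305.
{A, B, D}: service 209 + fixed 112 = 321
{A, B, C, D}: service 209 + fixed 163 = 372
No other subset beats 300.

Open B and D; minimum total cost 300.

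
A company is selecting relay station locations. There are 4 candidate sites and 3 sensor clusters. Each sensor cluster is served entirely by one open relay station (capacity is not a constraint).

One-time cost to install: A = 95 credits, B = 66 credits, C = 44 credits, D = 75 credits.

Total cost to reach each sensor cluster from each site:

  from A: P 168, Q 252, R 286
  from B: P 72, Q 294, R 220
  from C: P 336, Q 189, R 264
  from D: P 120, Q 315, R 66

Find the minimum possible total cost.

For any fixed open set, each sensor cluster goes to its cheapest open site; total = fixed + service.
{C, D}: P→D 120, Q→C 189, R→D 66. Service 375; fixed 119; total 494.
{B, C, D}: service 327 + fixed 185 = 512
{B, D}: P→B 72, Q→B 294, R→D 66. Service 432; fixed 141; total 573.
{A, B, C, D}: P→B 72, Q→C 189, R→D 66. Service 327; fixed 280; total 607.
No other subset beats 494.

Minimum total cost: 494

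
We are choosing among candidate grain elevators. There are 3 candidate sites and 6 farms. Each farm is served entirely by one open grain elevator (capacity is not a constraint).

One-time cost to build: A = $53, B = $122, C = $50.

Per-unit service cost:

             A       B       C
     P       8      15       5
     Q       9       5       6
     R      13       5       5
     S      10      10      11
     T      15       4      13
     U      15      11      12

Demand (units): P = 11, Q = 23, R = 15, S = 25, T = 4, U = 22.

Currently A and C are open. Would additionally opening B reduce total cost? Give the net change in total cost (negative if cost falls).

No — net change +41 (cost rises by 41).

Current service cost with {A, C}: 834.
Adding B: each farm re-picks its cheapest; new service cost 753, saving 81.
Extra fixed cost: 122. Net change = 122 − 81 = 41.
(Totals: 937 → 978.)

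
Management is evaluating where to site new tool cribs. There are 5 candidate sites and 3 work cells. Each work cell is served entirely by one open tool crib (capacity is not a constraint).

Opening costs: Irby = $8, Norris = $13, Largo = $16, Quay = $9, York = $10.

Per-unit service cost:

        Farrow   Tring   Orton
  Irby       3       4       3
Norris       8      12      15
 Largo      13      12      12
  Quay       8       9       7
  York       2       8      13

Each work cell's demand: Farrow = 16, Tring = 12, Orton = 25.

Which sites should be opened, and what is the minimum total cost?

Open Irby and York; minimum total cost 173.

For any fixed open set, each work cell goes to its cheapest open site; total = fixed + service.
{Irby, York}: Farrow→York 2·16=32, Tring→Irby 4·12=48, Orton→Irby 3·25=75. Service 155; fixed 18; total 173.
{Irby}: Farrow→Irby 3·16=48, Tring→Irby 4·12=48, Orton→Irby 3·25=75. Service 171; fixed 8; total 179.
{Irby, Quay, York}: service 155 + fixed 27 = 182
{Irby, Norris, Largo, Quay, York}: Farrow→York 2·16=32, Tring→Irby 4·12=48, Orton→Irby 3·25=75. Service 155; fixed 56; total 211.
No other subset beats 173.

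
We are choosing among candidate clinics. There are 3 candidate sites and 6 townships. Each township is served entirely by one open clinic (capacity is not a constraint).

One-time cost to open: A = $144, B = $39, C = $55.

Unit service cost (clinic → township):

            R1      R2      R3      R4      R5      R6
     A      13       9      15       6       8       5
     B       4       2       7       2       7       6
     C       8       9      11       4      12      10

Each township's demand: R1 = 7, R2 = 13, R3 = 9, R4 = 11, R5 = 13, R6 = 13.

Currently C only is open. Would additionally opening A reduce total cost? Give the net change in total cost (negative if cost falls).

No — net change +27 (cost rises by 27).

Current service cost with {C}: 602.
Adding A: each township re-picks its cheapest; new service cost 485, saving 117.
Extra fixed cost: 144. Net change = 144 − 117 = 27.
(Totals: 657 → 684.)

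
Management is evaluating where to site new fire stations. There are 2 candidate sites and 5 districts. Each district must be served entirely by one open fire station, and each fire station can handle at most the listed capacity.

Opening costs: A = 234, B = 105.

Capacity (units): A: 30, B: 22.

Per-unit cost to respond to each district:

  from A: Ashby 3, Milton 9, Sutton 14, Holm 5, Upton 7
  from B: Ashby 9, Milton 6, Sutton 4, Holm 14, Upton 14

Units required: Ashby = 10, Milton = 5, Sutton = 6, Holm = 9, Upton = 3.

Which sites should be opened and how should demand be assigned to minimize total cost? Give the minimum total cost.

Open {A, B}: Ashby→A 3·10=30, Milton→B 6·5=30, Sutton→B 4·6=24, Holm→A 5·9=45, Upton→A 7·3=21.
Loads: A carries 22/30, B carries 11/22. Service 150; fixed 339; total 489.
Next best feasible plan costs 504.

Minimum total cost: 489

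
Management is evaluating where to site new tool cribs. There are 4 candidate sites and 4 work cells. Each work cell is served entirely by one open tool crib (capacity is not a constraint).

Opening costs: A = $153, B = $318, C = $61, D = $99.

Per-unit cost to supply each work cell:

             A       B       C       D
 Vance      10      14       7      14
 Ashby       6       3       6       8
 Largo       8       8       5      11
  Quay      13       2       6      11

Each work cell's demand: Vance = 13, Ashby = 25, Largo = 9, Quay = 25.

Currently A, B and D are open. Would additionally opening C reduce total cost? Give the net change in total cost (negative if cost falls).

Current service cost with {A, B, D}: 327.
Adding C: each work cell re-picks its cheapest; new service cost 261, saving 66.
Extra fixed cost: 61. Net change = 61 − 66 = -5.
(Totals: 897 → 892.)

Yes — net change −5 (cost falls by 5).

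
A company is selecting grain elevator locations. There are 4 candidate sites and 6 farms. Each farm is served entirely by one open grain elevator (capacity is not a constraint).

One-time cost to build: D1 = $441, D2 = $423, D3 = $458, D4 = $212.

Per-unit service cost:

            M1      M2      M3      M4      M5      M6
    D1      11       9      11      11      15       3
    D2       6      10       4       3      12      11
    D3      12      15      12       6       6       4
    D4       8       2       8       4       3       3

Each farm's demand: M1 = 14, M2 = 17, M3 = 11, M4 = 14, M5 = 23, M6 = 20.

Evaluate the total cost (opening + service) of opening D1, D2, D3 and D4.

Total cost: 1867

Each farm is assigned to its cheapest site among the open ones.
{D1, D2, D3, D4}: M1→D2 6·14=84, M2→D4 2·17=34, M3→D2 4·11=44, M4→D2 3·14=42, M5→D4 3·23=69, M6→D1 3·20=60. Service 333; fixed 1534; total 1867.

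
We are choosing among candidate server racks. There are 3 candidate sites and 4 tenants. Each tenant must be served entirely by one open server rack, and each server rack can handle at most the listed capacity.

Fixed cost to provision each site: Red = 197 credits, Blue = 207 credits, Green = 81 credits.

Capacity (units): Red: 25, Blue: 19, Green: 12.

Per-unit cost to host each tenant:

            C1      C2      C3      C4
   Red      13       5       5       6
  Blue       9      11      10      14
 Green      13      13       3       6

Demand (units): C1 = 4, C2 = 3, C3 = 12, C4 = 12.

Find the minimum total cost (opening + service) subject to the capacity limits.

Minimum total cost: 453

Open {Red, Green}: C1→Red 13·4=52, C2→Red 5·3=15, C3→Green 3·12=36, C4→Red 6·12=72.
Loads: Red carries 19/25, Green carries 12/12. Service 175; fixed 278; total 453.
Next best feasible plan costs 477.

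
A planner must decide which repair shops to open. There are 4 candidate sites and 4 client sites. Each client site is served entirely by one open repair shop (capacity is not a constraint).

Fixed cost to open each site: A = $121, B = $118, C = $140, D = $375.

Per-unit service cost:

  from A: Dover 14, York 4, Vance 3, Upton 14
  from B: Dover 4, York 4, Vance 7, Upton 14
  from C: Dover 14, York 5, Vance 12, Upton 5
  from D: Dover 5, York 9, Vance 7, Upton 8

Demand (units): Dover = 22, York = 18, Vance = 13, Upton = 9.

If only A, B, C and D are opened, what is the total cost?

Each client site is assigned to its cheapest site among the open ones.
{A, B, C, D}: Dover→B 4·22=88, York→A 4·18=72, Vance→A 3·13=39, Upton→C 5·9=45. Service 244; fixed 754; total 998.

Total cost: 998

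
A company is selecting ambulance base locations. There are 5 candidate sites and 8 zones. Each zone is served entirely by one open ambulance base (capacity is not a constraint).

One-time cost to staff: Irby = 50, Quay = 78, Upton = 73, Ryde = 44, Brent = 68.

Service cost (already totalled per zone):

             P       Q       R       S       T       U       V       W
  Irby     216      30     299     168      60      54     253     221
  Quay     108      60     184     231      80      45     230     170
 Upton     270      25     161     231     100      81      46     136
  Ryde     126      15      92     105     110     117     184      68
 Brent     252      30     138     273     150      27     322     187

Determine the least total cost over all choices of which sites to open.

For any fixed open set, each zone goes to its cheapest open site; total = fixed + service.
{Irby, Upton, Ryde}: P→Ryde 126, Q→Ryde 15, R→Ryde 92, S→Ryde 105, T→Irby 60, U→Irby 54, V→Upton 46, W→Ryde 68. Service 566; fixed 167; total 733.
{Upton, Ryde}: service 633 + fixed 117 = 750
{Quay, Upton, Ryde}: service 559 + fixed 195 = 754
{Irby, Quay, Upton, Ryde, Brent}: P→Quay 108, Q→Ryde 15, R→Ryde 92, S→Ryde 105, T→Irby 60, U→Brent 27, V→Upton 46, W→Ryde 68. Service 521; fixed 313; total 834.
No other subset beats 733.

Minimum total cost: 733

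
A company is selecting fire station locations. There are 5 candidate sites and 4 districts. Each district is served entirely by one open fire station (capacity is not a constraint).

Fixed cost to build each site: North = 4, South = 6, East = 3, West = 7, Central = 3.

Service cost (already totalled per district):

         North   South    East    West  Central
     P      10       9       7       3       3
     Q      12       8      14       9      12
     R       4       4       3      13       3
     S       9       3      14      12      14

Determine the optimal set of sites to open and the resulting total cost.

For any fixed open set, each district goes to its cheapest open site; total = fixed + service.
{South, Central}: P→Central 3, Q→South 8, R→Central 3, S→South 3. Service 17; fixed 9; total 26.
{South, East, Central}: service 17 + fixed 12 = 29
{North, South, Central}: service 17 + fixed 13 = 30
{North, South, East, West, Central}: service 17 + fixed 23 = 40
No other subset beats 26.

Open South and Central; minimum total cost 26.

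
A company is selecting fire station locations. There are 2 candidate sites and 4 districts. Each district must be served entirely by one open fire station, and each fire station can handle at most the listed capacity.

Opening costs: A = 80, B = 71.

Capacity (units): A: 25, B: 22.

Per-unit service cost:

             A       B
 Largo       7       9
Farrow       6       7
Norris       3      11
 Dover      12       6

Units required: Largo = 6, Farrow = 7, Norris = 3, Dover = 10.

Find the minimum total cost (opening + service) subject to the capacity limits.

Open {A, B}: Largo→A 7·6=42, Farrow→A 6·7=42, Norris→A 3·3=9, Dover→B 6·10=60.
Loads: A carries 16/25, B carries 10/22. Service 153; fixed 151; total 304.
Next best feasible plan costs 311.

Minimum total cost: 304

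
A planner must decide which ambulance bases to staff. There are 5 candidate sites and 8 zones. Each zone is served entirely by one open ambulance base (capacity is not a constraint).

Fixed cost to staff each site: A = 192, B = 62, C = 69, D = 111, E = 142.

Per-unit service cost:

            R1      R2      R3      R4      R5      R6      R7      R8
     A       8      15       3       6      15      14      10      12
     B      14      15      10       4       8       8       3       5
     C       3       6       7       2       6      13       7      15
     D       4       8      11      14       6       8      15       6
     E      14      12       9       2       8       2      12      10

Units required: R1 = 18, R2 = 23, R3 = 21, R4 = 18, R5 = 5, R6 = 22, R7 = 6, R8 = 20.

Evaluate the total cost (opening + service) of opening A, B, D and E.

Each zone is assigned to its cheapest site among the open ones.
{A, B, D, E}: R1→D 4·18=72, R2→D 8·23=184, R3→A 3·21=63, R4→E 2·18=36, R5→D 6·5=30, R6→E 2·22=44, R7→B 3·6=18, R8→B 5·20=100. Service 547; fixed 507; total 1054.

Total cost: 1054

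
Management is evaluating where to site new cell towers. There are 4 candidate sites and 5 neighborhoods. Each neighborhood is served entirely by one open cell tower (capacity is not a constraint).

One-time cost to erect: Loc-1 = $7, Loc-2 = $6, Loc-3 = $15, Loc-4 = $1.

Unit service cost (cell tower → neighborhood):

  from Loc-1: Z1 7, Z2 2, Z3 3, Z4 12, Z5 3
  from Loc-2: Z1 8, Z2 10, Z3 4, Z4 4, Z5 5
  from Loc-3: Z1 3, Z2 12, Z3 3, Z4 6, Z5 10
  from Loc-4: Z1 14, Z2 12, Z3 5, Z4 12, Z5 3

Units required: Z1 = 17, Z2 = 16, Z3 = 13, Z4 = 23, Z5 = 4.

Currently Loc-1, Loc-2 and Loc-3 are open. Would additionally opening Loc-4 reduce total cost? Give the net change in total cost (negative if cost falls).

Current service cost with {Loc-1, Loc-2, Loc-3}: 226.
Adding Loc-4: each neighborhood re-picks its cheapest; new service cost 226, saving 0.
Extra fixed cost: 1. Net change = 1 − 0 = 1.
(Totals: 254 → 255.)

No — net change +1 (cost rises by 1).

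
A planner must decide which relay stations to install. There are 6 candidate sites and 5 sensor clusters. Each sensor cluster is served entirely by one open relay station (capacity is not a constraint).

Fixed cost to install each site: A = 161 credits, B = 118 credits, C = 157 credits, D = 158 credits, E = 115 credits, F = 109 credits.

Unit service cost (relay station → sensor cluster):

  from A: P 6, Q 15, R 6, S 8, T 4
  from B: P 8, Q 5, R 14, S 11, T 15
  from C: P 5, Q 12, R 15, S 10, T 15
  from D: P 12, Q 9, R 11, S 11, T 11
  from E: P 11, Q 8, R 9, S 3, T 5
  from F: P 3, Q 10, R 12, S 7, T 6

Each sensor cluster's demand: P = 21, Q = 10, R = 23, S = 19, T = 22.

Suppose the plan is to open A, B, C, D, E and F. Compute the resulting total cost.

Each sensor cluster is assigned to its cheapest site among the open ones.
{A, B, C, D, E, F}: P→F 3·21=63, Q→B 5·10=50, R→A 6·23=138, S→E 3·19=57, T→A 4·22=88. Service 396; fixed 818; total 1214.

Total cost: 1214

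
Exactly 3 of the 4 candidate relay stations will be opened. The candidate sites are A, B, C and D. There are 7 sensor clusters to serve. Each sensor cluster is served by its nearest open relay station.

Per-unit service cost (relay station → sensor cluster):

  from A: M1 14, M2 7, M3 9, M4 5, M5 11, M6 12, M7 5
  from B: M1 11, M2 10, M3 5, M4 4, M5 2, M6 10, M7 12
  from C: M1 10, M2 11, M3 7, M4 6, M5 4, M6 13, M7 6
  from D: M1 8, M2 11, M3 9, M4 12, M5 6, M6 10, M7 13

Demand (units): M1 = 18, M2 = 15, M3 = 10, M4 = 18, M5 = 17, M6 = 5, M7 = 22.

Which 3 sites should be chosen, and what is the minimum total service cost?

Choose A, B and D; total service cost 565.

With exactly 3 open, each sensor cluster uses its cheapest among the chosen.
{A, B, D}: M1→D 8·18=144, M2→A 7·15=105, M3→B 5·10=50, M4→B 4·18=72, M5→B 2·17=34, M6→B 10·5=50, M7→A 5·22=110. Service cost 565.
{A, B, C}: service cost 601
{B, C, D}: service cost 632
Among all 4 size-3 choices, {A, B, D} is lowest.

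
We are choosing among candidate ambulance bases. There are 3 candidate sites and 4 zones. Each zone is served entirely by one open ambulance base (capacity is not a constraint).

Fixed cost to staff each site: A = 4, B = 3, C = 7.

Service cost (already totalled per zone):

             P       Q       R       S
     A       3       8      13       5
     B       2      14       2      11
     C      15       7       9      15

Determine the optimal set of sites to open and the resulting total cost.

Open A and B; minimum total cost 24.

For any fixed open set, each zone goes to its cheapest open site; total = fixed + service.
{A, B}: P→B 2, Q→A 8, R→B 2, S→A 5. Service 17; fixed 7; total 24.
{A, B, C}: service 16 + fixed 14 = 30
{B}: service 29 + fixed 3 = 32
No other subset beats 24.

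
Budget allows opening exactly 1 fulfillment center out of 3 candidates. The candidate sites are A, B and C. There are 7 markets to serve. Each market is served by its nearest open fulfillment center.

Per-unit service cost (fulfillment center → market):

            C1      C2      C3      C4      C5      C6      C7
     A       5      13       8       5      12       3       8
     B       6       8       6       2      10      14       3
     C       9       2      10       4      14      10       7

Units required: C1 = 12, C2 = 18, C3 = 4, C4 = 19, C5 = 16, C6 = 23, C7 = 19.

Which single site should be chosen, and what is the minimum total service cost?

With exactly 1 open, each market uses its cheapest among the chosen.
{B}: C1→B 6·12=72, C2→B 8·18=144, C3→B 6·4=24, C4→B 2·19=38, C5→B 10·16=160, C6→B 14·23=322, C7→B 3·19=57. Service cost 817.
{A}: service cost 834
{C}: service cost 847
Among all 3 size-1 choices, {B} is lowest.

Choose B only; total service cost 817.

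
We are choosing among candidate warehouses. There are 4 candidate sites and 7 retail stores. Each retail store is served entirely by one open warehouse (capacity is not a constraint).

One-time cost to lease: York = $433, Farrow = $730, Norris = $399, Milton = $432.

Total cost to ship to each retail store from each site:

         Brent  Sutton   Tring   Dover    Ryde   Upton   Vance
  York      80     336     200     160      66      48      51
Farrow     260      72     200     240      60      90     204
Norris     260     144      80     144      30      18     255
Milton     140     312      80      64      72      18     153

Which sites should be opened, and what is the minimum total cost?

Open Milton only; minimum total cost 1271.

For any fixed open set, each retail store goes to its cheapest open site; total = fixed + service.
{Milton}: Brent→Milton 140, Sutton→Milton 312, Tring→Milton 80, Dover→Milton 64, Ryde→Milton 72, Upton→Milton 18, Vance→Milton 153. Service 839; fixed 432; total 1271.
{Norris}: service 931 + fixed 399 = 1330
{York}: Brent→York 80, Sutton→York 336, Tring→York 200, Dover→York 160, Ryde→York 66, Upton→York 48, Vance→York 51. Service 941; fixed 433; total 1374.
{York, Farrow, Norris, Milton}: service 395 + fixed 1994 = 2389
No other subset beats 1271.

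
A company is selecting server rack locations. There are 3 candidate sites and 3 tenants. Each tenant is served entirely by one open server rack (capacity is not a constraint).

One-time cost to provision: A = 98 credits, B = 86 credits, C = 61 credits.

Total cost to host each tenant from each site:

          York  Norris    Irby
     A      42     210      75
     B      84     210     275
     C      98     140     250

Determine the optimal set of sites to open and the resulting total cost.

For any fixed open set, each tenant goes to its cheapest open site; total = fixed + service.
{A, C}: York→A 42, Norris→C 140, Irby→A 75. Service 257; fixed 159; total 416.
{A}: service 327 + fixed 98 = 425
{A, B, C}: service 257 + fixed 245 = 502
{C}: service 488 + fixed 61 = 549
No other subset beats 416.

Open A and C; minimum total cost 416.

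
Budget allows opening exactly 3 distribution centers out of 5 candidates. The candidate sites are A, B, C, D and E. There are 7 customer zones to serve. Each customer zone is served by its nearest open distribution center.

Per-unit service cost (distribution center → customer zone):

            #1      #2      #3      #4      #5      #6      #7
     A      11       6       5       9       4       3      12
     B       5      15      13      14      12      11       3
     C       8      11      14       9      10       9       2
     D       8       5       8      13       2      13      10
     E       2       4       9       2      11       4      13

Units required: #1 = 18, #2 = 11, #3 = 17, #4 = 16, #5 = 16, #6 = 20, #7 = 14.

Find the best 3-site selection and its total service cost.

With exactly 3 open, each customer zone uses its cheapest among the chosen.
{A, C, E}: #1→E 2·18=36, #2→E 4·11=44, #3→A 5·17=85, #4→E 2·16=32, #5→A 4·16=64, #6→A 3·20=60, #7→C 2·14=28. Service cost 349.
{A, B, E}: service cost 363
{C, D, E}: service cost 388
Among all 10 size-3 choices, {A, C, E} is lowest.

Choose A, C and E; total service cost 349.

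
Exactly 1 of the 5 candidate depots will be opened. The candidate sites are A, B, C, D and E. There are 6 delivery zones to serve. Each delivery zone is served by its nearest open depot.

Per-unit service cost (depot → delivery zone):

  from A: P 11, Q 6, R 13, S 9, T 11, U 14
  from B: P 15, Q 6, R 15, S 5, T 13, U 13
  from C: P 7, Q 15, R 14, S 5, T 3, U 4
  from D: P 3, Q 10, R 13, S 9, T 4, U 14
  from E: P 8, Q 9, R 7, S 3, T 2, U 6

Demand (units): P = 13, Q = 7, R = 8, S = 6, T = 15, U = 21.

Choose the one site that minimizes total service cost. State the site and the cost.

Choose E only; total service cost 397.

With exactly 1 open, each delivery zone uses its cheapest among the chosen.
{E}: P→E 8·13=104, Q→E 9·7=63, R→E 7·8=56, S→E 3·6=18, T→E 2·15=30, U→E 6·21=126. Service cost 397.
{C}: service cost 467
{D}: service cost 621
Among all 5 size-1 choices, {E} is lowest.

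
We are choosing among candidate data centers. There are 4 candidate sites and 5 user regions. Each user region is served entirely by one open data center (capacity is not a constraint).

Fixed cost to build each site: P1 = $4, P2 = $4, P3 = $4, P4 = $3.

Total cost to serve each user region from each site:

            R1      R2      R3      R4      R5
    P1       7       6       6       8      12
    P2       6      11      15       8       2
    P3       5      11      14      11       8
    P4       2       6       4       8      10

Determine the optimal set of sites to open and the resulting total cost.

For any fixed open set, each user region goes to its cheapest open site; total = fixed + service.
{P2, P4}: R1→P4 2, R2→P4 6, R3→P4 4, R4→P2 8, R5→P2 2. Service 22; fixed 7; total 29.
{P1, P2, P4}: service 22 + fixed 11 = 33
{P2, P3, P4}: service 22 + fixed 11 = 33
{P1, P2, P3, P4}: service 22 + fixed 15 = 37
No other subset beats 29.

Open P2 and P4; minimum total cost 29.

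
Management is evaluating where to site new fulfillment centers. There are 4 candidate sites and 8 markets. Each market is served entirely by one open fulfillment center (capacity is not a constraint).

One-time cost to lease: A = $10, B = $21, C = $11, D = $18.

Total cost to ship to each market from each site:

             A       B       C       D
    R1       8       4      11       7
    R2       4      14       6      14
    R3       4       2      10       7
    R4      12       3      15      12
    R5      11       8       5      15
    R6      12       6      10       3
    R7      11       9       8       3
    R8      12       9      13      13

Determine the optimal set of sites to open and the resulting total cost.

For any fixed open set, each market goes to its cheapest open site; total = fixed + service.
{B, C}: R1→B 4, R2→C 6, R3→B 2, R4→B 3, R5→C 5, R6→B 6, R7→C 8, R8→B 9. Service 43; fixed 32; total 75.
{A, B}: service 45 + fixed 31 = 76
{B}: R1→B 4, R2→B 14, R3→B 2, R4→B 3, R5→B 8, R6→B 6, R7→B 9, R8→B 9. Service 55; fixed 21; total 76.
{A, B, C, D}: R1→B 4, R2→A 4, R3→B 2, R4→B 3, R5→C 5, R6→D 3, R7→D 3, R8→B 9. Service 33; fixed 60; total 93.
No other subset beats 75.

Open B and C; minimum total cost 75.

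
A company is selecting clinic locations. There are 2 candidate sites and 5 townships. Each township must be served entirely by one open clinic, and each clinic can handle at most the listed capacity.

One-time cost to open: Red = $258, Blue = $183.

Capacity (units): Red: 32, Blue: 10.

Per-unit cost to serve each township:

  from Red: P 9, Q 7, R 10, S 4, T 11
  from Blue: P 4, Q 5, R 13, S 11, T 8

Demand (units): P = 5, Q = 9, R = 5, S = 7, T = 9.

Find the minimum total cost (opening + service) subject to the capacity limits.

Open {Red, Blue}: P→Red 9·5=45, Q→Red 7·9=63, R→Red 10·5=50, S→Red 4·7=28, T→Blue 8·9=72.
Loads: Red carries 26/32, Blue carries 9/10. Service 258; fixed 441; total 699.
Next best feasible plan costs 701.

Minimum total cost: 699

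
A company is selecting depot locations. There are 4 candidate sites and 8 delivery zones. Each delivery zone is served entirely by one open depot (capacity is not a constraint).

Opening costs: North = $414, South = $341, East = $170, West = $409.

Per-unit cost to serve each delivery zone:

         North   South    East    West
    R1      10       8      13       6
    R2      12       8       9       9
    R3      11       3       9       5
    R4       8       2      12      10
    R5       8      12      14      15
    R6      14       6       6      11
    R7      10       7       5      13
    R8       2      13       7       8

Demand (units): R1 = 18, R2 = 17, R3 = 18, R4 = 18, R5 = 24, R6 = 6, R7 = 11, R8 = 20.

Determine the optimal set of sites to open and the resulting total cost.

For any fixed open set, each delivery zone goes to its cheapest open site; total = fixed + service.
{South}: R1→South 8·18=144, R2→South 8·17=136, R3→South 3·18=54, R4→South 2·18=36, R5→South 12·24=288, R6→South 6·6=36, R7→South 7·11=77, R8→South 13·20=260. Service 1031; fixed 341; total 1372.
{South, East}: service 889 + fixed 511 = 1400
{North, South}: service 715 + fixed 755 = 1470
{North, South, East, West}: service 657 + fixed 1334 = 1991
No other subset beats 1372.

Open South only; minimum total cost 1372.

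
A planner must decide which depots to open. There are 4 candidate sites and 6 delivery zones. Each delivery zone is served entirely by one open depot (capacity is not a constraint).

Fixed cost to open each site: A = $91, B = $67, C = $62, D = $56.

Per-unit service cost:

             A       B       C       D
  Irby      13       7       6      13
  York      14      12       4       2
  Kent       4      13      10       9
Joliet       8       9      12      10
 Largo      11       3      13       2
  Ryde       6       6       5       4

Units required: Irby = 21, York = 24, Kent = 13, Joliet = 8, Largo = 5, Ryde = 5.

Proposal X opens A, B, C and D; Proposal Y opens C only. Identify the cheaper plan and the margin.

Proposal X is cheaper by 4.

Proposal X: {A, B, C, D}: Irby→C 6·21=126, York→D 2·24=48, Kent→A 4·13=52, Joliet→A 8·8=64, Largo→D 2·5=10, Ryde→D 4·5=20. Service 320; fixed 276; total 596.
Proposal Y: {C}: Irby→C 6·21=126, York→C 4·24=96, Kent→C 10·13=130, Joliet→C 12·8=96, Largo→C 13·5=65, Ryde→C 5·5=25. Service 538; fixed 62; total 600.
Difference: |596 − 600| = 4.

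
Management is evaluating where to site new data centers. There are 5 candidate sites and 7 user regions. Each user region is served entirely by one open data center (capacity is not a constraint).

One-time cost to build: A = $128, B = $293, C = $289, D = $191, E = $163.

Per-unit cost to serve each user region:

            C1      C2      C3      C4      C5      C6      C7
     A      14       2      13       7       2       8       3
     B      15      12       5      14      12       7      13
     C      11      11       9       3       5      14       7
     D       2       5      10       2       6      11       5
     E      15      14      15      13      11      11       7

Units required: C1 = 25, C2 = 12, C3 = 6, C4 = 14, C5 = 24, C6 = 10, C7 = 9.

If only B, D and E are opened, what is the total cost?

Each user region is assigned to its cheapest site among the open ones.
{B, D, E}: C1→D 2·25=50, C2→D 5·12=60, C3→B 5·6=30, C4→D 2·14=28, C5→D 6·24=144, C6→B 7·10=70, C7→D 5·9=45. Service 427; fixed 647; total 1074.

Total cost: 1074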